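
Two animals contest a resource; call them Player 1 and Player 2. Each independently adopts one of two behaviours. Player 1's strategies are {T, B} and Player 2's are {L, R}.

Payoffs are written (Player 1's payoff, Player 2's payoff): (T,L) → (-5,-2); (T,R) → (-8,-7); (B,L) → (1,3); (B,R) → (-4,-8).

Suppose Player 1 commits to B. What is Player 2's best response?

Against B, Player 2 earns 3 from L and -8 from R.
So L is the best response.

L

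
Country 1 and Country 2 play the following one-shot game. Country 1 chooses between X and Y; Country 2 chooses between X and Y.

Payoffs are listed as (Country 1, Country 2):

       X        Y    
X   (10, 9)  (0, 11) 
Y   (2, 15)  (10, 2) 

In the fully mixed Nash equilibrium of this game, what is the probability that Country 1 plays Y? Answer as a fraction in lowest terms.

2/15

Let x be the probability that Country 1 plays X. In a completely mixed equilibrium, Country 2 must be indifferent between X and Y.
Country 2's expected payoff from X is 9x + 15(1−x); from Y it is 11x + 2(1−x).
Setting these equal: −6x + 15 = 9x + 2, so x = 13/15.
Therefore Country 1 plays Y with probability 1 − 13/15 = 2/15.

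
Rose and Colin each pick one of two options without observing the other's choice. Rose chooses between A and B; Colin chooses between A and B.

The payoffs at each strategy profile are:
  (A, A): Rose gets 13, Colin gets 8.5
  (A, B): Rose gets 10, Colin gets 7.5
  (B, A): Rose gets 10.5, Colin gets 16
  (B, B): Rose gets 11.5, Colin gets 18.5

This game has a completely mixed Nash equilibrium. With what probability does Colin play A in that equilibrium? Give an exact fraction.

3/8

Let c be the probability that Colin plays A. In a completely mixed equilibrium, Rose must be indifferent between A and B.
Rose's expected payoff from A is 13c + 10(1−c); from B it is 10.5c + 11.5(1−c).
Setting these equal: 3c + 10 = −c + 11.5, so c = 3/8.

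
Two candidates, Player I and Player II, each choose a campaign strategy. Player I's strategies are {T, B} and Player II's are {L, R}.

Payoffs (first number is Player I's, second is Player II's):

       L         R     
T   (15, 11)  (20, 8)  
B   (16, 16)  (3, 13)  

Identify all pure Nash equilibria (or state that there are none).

(B, L)

(T, L): Player I prefers B (16 > 15) — not an equilibrium.
(T, R): Player II prefers L (11 > 8) — not an equilibrium.
(B, L): Player I gets 16 ≥ 15 from T, and Player II gets 16 ≥ 13 from R — Nash equilibrium.
(B, R): Player I prefers T (20 > 3); Player II prefers L (16 > 13) — not an equilibrium.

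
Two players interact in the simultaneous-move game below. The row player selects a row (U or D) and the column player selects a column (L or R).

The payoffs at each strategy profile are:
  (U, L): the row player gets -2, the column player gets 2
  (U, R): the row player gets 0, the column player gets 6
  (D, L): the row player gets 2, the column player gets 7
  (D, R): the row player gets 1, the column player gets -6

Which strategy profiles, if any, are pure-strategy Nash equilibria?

(D, L)

(U, L): the row player prefers D (2 > -2); the column player prefers R (6 > 2) — not an equilibrium.
(U, R): the row player prefers D (1 > 0) — not an equilibrium.
(D, L): the row player gets 2 ≥ -2 from U, and the column player gets 7 ≥ -6 from R — Nash equilibrium.
(D, R): the column player prefers L (7 > -6) — not an equilibrium.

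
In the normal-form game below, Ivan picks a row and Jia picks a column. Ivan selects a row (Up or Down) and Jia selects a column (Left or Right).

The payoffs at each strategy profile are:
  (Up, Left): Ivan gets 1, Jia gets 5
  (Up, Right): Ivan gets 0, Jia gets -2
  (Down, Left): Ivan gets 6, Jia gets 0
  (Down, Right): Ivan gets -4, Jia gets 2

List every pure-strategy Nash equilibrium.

(Up, Left): Ivan prefers Down (6 > 1) — not an equilibrium.
(Up, Right): Jia prefers Left (5 > -2) — not an equilibrium.
(Down, Left): Jia prefers Right (2 > 0) — not an equilibrium.
(Down, Right): Ivan prefers Up (0 > -4) — not an equilibrium.

none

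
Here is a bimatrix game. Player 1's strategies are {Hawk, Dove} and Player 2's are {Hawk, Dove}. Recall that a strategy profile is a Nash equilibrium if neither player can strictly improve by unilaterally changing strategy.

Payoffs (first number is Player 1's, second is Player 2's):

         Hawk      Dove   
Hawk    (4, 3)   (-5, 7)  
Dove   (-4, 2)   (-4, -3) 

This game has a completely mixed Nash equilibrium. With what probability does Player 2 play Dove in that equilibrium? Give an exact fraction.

Let y be the probability that Player 2 plays Hawk. In a completely mixed equilibrium, Player 1 must be indifferent between Hawk and Dove.
Player 1's expected payoff from Hawk is 4y − 5(1−y); from Dove it is −4y − 4(1−y).
Setting these equal: 9y − 5 = -4, so y = 1/9.
Therefore Player 2 plays Dove with probability 1 − 1/9 = 8/9.

8/9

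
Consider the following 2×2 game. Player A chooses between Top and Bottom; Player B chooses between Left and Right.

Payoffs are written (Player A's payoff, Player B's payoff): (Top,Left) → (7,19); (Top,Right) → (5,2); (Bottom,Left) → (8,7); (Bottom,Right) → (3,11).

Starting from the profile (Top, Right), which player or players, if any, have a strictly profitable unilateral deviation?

Player B

Player A at (Top, Right) earns 5; deviating to Bottom yields 3 — not better.
Player B earns 2; deviating to Left yields 19 — a strict improvement.
Only Player B has a strictly profitable deviation.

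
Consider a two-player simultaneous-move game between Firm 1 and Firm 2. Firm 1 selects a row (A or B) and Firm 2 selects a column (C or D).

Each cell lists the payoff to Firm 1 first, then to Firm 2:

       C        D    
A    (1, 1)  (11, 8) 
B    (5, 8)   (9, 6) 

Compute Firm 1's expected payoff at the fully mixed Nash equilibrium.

23/3

First find q, the probability Firm 2 plays C, from Firm 1's indifference between A and B: q + 11(1−q) = 5q + 9(1−q), giving q = 1/3.
Since Firm 1 is indifferent in equilibrium, Firm 1's expected payoff equals the payoff from either row against (1/3, 2/3). Using A: (1/3) + 11(2/3) = 23/3.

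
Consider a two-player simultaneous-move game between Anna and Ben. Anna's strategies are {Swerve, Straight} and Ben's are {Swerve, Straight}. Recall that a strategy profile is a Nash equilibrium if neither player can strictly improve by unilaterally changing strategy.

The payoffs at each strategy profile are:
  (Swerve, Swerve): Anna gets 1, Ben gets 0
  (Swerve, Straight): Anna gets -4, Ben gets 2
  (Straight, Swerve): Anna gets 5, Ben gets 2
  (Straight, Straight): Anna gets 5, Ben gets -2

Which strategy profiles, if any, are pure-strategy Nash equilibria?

(Swerve, Swerve): Anna prefers Straight (5 > 1); Ben prefers Straight (2 > 0) — not an equilibrium.
(Swerve, Straight): Anna prefers Straight (5 > -4) — not an equilibrium.
(Straight, Swerve): Anna gets 5 ≥ 1 from Swerve, and Ben gets 2 ≥ -2 from Straight — Nash equilibrium.
(Straight, Straight): Ben prefers Swerve (2 > -2) — not an equilibrium.

(Straight, Swerve)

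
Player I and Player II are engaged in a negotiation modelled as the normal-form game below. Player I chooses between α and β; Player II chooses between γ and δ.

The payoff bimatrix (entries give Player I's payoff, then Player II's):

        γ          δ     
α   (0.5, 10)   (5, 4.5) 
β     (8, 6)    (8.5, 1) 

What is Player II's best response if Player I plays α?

γ

Against α, Player II earns 10 from γ and 4.5 from δ.
So γ is the best response.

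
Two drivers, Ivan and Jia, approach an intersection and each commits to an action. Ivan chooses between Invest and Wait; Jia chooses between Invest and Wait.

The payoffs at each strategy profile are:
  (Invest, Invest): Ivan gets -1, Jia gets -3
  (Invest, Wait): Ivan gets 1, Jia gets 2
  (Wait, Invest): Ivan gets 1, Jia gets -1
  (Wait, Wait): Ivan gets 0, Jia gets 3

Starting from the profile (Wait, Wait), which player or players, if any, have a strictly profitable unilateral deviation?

Ivan at (Wait, Wait) earns 0; deviating to Invest yields 1 — a strict improvement.
Jia earns 3; deviating to Invest yields -1 — not better.
Only Ivan has a strictly profitable deviation.

Ivan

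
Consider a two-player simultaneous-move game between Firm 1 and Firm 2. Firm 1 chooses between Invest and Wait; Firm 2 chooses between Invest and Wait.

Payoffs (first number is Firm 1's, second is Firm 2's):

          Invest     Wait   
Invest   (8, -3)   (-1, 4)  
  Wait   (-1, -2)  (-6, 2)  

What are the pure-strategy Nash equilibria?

(Invest, Invest): Firm 2 prefers Wait (4 > -3) — not an equilibrium.
(Invest, Wait): Firm 1 gets -1 ≥ -6 from Wait, and Firm 2 gets 4 ≥ -3 from Invest — Nash equilibrium.
(Wait, Invest): Firm 1 prefers Invest (8 > -1); Firm 2 prefers Wait (2 > -2) — not an equilibrium.
(Wait, Wait): Firm 1 prefers Invest (-1 > -6) — not an equilibrium.

(Invest, Wait)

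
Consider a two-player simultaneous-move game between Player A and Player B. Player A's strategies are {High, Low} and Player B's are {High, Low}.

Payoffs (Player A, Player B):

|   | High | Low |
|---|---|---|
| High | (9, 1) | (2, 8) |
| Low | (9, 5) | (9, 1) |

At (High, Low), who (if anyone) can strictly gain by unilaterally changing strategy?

Player A at (High, Low) earns 2; deviating to Low yields 9 — a strict improvement.
Player B earns 8; deviating to High yields 1 — not better.
Only Player A has a strictly profitable deviation.

Player A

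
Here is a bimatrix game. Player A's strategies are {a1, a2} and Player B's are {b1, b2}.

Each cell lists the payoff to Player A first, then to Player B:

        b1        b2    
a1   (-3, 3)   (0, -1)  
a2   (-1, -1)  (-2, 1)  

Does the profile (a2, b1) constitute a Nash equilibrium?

No

At (a2, b1), Player A earns -1; switching to a1 would give -3, so Player A has no profitable deviation.
Player B earns -1; switching to b2 would give 1, so Player B would deviate.
Since at least one player can profitably deviate, this is not a Nash equilibrium.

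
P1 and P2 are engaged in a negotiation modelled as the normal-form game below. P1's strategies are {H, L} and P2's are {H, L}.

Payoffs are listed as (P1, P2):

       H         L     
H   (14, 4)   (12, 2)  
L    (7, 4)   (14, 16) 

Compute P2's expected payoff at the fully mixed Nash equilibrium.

First find p, the probability P1 plays H, from P2's indifference between H and L: 4p + 4(1−p) = 2p + 16(1−p), giving p = 6/7.
Since P2 is indifferent in equilibrium, P2's expected payoff equals the payoff from either column against (6/7, 1/7). Using H: 4(6/7) + 4(1/7) = 4.

4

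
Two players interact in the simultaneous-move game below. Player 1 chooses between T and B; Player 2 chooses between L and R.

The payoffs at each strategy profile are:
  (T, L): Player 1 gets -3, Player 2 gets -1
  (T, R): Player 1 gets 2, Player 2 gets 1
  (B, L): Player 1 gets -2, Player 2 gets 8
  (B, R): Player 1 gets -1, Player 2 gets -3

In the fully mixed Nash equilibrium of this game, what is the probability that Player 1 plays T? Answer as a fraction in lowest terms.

Let r be the probability that Player 1 plays T. In a completely mixed equilibrium, Player 2 must be indifferent between L and R.
Player 2's expected payoff from L is −r + 8(1−r); from R it is r − 3(1−r).
Setting these equal: −9r + 8 = 4r − 3, so r = 11/13.

11/13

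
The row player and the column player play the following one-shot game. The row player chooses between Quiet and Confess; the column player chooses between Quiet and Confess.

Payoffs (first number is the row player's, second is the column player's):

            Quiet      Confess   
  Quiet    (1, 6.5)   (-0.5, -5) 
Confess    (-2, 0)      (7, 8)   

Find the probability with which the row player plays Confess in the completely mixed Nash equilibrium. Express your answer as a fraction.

Let r be the probability that the row player plays Quiet. In a completely mixed equilibrium, the column player must be indifferent between Quiet and Confess.
The column player's expected payoff from Quiet is 6.5r; from Confess it is −5r + 8(1−r).
Setting these equal: 6.5r = −13r + 8, so r = 16/39.
Therefore the row player plays Confess with probability 1 − 16/39 = 23/39.

23/39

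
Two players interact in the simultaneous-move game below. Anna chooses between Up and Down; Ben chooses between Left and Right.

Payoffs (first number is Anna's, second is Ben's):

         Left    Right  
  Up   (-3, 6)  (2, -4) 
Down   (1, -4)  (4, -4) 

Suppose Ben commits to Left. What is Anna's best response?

Down

Against Left, Anna earns -3 from Up and 1 from Down.
So Down is the best response.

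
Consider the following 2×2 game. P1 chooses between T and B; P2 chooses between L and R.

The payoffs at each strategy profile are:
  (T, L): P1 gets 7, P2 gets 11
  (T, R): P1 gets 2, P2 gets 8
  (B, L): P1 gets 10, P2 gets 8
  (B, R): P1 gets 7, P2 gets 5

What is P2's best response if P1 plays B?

L

Against B, P2 earns 8 from L and 5 from R.
So L is the best response.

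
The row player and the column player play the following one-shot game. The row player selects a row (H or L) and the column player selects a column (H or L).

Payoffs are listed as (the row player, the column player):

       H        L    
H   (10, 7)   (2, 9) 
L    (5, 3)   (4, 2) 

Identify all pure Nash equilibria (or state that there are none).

(H, H): the column player prefers L (9 > 7) — not an equilibrium.
(H, L): the row player prefers L (4 > 2) — not an equilibrium.
(L, H): the row player prefers H (10 > 5) — not an equilibrium.
(L, L): the column player prefers H (3 > 2) — not an equilibrium.

none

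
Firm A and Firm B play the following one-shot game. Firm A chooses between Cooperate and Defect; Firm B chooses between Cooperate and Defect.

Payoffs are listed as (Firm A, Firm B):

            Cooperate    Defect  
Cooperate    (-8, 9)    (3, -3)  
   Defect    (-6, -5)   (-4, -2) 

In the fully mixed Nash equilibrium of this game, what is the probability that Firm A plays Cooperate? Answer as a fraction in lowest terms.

1/5

Let p be the probability that Firm A plays Cooperate. In a completely mixed equilibrium, Firm B must be indifferent between Cooperate and Defect.
Firm B's expected payoff from Cooperate is 9p − 5(1−p); from Defect it is −3p − 2(1−p).
Setting these equal: 14p − 5 = −p − 2, so p = 1/5.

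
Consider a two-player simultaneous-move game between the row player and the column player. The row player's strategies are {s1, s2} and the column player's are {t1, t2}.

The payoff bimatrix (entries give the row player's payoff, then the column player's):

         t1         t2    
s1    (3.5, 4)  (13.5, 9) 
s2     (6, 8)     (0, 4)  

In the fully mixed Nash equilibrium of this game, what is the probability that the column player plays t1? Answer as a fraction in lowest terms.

27/32

Let y be the probability that the column player plays t1. In a completely mixed equilibrium, the row player must be indifferent between s1 and s2.
The row player's expected payoff from s1 is 3.5y + 13.5(1−y); from s2 it is 6y.
Setting these equal: −10y + 13.5 = 6y, so y = 27/32.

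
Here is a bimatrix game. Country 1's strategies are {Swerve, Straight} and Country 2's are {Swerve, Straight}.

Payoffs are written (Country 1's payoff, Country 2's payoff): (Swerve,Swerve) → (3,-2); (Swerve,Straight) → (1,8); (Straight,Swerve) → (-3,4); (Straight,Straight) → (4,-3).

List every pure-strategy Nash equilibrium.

none

(Swerve, Swerve): Country 2 prefers Straight (8 > -2) — not an equilibrium.
(Swerve, Straight): Country 1 prefers Straight (4 > 1) — not an equilibrium.
(Straight, Swerve): Country 1 prefers Swerve (3 > -3) — not an equilibrium.
(Straight, Straight): Country 2 prefers Swerve (4 > -3) — not an equilibrium.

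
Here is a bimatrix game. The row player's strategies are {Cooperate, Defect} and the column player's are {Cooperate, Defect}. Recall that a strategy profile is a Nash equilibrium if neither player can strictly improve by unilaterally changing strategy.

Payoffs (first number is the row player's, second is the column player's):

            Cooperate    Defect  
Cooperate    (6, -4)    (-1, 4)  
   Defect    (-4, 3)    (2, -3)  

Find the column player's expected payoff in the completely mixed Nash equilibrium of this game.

First find x, the probability the row player plays Cooperate, from the column player's indifference between Cooperate and Defect: −4x + 3(1−x) = 4x − 3(1−x), giving x = 3/7.
Since the column player is indifferent in equilibrium, the column player's expected payoff equals the payoff from either column against (3/7, 4/7). Using Cooperate: −4(3/7) + 3(4/7) = 0.

0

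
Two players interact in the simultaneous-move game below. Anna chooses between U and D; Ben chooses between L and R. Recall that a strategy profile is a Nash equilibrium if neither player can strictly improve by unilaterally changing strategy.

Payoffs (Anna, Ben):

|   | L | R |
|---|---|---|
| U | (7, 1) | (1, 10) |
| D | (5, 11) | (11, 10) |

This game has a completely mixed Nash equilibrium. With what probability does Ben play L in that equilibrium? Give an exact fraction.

Let c be the probability that Ben plays L. In a completely mixed equilibrium, Anna must be indifferent between U and D.
Anna's expected payoff from U is 7c + (1−c); from D it is 5c + 11(1−c).
Setting these equal: 6c + 1 = −6c + 11, so c = 5/6.

5/6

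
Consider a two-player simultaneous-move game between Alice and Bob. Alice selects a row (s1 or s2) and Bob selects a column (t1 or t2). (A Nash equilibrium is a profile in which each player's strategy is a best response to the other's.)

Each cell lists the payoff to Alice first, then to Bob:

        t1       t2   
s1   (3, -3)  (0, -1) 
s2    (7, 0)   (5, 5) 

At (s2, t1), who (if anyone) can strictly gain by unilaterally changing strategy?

Alice at (s2, t1) earns 7; deviating to s1 yields 3 — not better.
Bob earns 0; deviating to t2 yields 5 — a strict improvement.
Only Bob has a strictly profitable deviation.

Bob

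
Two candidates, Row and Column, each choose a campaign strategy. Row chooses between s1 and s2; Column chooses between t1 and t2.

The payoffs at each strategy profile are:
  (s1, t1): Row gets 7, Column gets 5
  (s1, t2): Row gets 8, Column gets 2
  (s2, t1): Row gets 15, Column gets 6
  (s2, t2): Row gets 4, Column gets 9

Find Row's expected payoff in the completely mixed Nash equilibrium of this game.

23/3

First find y, the probability Column plays t1, from Row's indifference between s1 and s2: 7y + 8(1−y) = 15y + 4(1−y), giving y = 1/3.
Since Row is indifferent in equilibrium, Row's expected payoff equals the payoff from either row against (1/3, 2/3). Using s1: 7(1/3) + 8(2/3) = 23/3.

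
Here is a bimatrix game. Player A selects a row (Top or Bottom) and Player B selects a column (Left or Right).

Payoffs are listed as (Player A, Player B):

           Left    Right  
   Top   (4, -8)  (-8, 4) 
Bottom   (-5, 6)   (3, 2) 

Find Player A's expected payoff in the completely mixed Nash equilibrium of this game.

First find y, the probability Player B plays Left, from Player A's indifference between Top and Bottom: 4y − 8(1−y) = −5y + 3(1−y), giving y = 11/20.
Since Player A is indifferent in equilibrium, Player A's expected payoff equals the payoff from either row against (11/20, 9/20). Using Top: 4(11/20) − 8(9/20) = -7/5.

-7/5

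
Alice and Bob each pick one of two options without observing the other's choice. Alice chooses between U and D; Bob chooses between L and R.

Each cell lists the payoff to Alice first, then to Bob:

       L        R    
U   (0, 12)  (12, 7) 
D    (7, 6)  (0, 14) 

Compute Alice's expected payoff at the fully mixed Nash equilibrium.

First find y, the probability Bob plays L, from Alice's indifference between U and D: 12(1−y) = 7y, giving y = 12/19.
Since Alice is indifferent in equilibrium, Alice's expected payoff equals the payoff from either row against (12/19, 7/19). Using U: 12(7/19) = 84/19.

84/19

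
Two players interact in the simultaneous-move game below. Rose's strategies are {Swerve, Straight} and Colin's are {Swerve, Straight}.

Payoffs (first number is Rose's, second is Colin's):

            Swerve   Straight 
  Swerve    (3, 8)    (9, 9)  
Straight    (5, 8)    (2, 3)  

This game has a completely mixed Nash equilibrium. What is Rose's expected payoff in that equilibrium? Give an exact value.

First find y, the probability Colin plays Swerve, from Rose's indifference between Swerve and Straight: 3y + 9(1−y) = 5y + 2(1−y), giving y = 7/9.
Since Rose is indifferent in equilibrium, Rose's expected payoff equals the payoff from either row against (7/9, 2/9). Using Swerve: 3(7/9) + 9(2/9) = 13/3.

13/3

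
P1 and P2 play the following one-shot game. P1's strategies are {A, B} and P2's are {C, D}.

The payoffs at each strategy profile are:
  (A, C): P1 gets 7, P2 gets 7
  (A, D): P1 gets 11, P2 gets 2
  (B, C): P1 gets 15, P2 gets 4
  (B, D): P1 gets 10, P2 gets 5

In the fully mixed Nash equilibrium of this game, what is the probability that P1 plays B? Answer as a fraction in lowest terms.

5/6

Let r be the probability that P1 plays A. In a completely mixed equilibrium, P2 must be indifferent between C and D.
P2's expected payoff from C is 7r + 4(1−r); from D it is 2r + 5(1−r).
Setting these equal: 3r + 4 = −3r + 5, so r = 1/6.
Therefore P1 plays B with probability 1 − 1/6 = 5/6.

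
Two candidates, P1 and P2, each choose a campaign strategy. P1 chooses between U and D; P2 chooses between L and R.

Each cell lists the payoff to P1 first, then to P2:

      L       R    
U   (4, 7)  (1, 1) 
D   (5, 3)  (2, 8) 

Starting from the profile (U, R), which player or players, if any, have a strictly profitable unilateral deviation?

P1 at (U, R) earns 1; deviating to D yields 2 — a strict improvement.
P2 earns 1; deviating to L yields 7 — a strict improvement.
Both P1 and P2 have strictly profitable deviations.

Both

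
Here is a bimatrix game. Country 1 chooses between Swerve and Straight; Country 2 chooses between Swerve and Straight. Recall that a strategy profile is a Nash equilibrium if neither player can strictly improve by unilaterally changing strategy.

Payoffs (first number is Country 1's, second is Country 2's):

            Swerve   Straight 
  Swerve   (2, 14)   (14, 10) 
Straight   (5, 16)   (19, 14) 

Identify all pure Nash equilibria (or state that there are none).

(Straight, Swerve)

(Swerve, Swerve): Country 1 prefers Straight (5 > 2) — not an equilibrium.
(Swerve, Straight): Country 1 prefers Straight (19 > 14); Country 2 prefers Swerve (14 > 10) — not an equilibrium.
(Straight, Swerve): Country 1 gets 5 ≥ 2 from Swerve, and Country 2 gets 16 ≥ 14 from Straight — Nash equilibrium.
(Straight, Straight): Country 2 prefers Swerve (16 > 14) — not an equilibrium.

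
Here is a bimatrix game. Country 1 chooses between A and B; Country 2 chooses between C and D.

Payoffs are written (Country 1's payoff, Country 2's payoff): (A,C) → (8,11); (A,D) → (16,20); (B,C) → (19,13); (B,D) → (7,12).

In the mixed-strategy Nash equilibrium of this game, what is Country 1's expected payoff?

62/5

First find q, the probability Country 2 plays C, from Country 1's indifference between A and B: 8q + 16(1−q) = 19q + 7(1−q), giving q = 9/20.
Since Country 1 is indifferent in equilibrium, Country 1's expected payoff equals the payoff from either row against (9/20, 11/20). Using A: 8(9/20) + 16(11/20) = 62/5.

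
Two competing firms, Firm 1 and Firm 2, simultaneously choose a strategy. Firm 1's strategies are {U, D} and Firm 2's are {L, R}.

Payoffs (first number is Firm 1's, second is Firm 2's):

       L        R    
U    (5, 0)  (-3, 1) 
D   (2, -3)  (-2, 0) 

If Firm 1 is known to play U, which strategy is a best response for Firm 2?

Against U, Firm 2 earns 0 from L and 1 from R.
So R is the best response.

R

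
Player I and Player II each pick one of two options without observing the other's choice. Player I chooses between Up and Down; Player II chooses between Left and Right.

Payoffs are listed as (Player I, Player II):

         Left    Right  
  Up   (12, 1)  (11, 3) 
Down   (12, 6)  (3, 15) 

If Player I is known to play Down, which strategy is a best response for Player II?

Against Down, Player II earns 6 from Left and 15 from Right.
So Right is the best response.

Right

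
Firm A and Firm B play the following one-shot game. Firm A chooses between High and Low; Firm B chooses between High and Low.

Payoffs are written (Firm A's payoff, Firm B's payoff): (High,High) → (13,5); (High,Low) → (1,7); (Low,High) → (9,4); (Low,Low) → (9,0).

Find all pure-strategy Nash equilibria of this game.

none

(High, High): Firm B prefers Low (7 > 5) — not an equilibrium.
(High, Low): Firm A prefers Low (9 > 1) — not an equilibrium.
(Low, High): Firm A prefers High (13 > 9) — not an equilibrium.
(Low, Low): Firm B prefers High (4 > 0) — not an equilibrium.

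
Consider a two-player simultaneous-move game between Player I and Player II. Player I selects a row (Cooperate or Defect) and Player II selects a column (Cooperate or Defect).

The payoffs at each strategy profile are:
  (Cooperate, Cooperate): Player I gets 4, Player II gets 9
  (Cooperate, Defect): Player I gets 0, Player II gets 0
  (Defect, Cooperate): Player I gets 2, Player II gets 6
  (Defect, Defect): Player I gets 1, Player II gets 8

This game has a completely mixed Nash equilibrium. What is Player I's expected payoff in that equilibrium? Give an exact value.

First find y, the probability Player II plays Cooperate, from Player I's indifference between Cooperate and Defect: 4y = 2y + (1−y), giving y = 1/3.
Since Player I is indifferent in equilibrium, Player I's expected payoff equals the payoff from either row against (1/3, 2/3). Using Cooperate: 4(1/3) = 4/3.

4/3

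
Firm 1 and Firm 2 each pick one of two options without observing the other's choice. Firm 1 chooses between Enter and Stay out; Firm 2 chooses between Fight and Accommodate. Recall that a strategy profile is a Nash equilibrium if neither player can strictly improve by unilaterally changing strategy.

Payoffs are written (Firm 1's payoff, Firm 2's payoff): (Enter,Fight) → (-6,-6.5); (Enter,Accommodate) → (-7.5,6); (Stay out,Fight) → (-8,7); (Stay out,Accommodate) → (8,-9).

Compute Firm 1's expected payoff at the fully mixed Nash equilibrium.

-216/35

First find y, the probability Firm 2 plays Fight, from Firm 1's indifference between Enter and Stay out: −6y − 7.5(1−y) = −8y + 8(1−y), giving y = 31/35.
Since Firm 1 is indifferent in equilibrium, Firm 1's expected payoff equals the payoff from either row against (31/35, 4/35). Using Enter: −6(31/35) − 7.5(4/35) = -216/35.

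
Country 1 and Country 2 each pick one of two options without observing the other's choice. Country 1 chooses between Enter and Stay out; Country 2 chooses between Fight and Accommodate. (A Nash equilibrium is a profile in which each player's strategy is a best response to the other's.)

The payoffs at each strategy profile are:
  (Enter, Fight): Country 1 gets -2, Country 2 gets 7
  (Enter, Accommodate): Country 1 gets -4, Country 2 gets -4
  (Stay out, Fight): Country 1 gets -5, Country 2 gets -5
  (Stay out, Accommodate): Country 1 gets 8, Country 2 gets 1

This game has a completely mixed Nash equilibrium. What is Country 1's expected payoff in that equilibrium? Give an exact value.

First find y, the probability Country 2 plays Fight, from Country 1's indifference between Enter and Stay out: −2y − 4(1−y) = −5y + 8(1−y), giving y = 4/5.
Since Country 1 is indifferent in equilibrium, Country 1's expected payoff equals the payoff from either row against (4/5, 1/5). Using Enter: −2(4/5) − 4(1/5) = -12/5.

-12/5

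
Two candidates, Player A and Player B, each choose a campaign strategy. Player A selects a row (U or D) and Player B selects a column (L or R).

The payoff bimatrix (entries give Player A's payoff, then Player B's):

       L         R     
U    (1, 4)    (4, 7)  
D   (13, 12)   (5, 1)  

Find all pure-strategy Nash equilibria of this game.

(U, L): Player A prefers D (13 > 1); Player B prefers R (7 > 4) — not an equilibrium.
(U, R): Player A prefers D (5 > 4) — not an equilibrium.
(D, L): Player A gets 13 ≥ 1 from U, and Player B gets 12 ≥ 1 from R — Nash equilibrium.
(D, R): Player B prefers L (12 > 1) — not an equilibrium.

(D, L)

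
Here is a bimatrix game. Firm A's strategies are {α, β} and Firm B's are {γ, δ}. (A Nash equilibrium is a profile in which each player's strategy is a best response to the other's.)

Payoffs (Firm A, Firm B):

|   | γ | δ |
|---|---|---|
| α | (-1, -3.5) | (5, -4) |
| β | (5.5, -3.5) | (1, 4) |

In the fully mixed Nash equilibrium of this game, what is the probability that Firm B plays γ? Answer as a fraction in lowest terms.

Let c be the probability that Firm B plays γ. In a completely mixed equilibrium, Firm A must be indifferent between α and β.
Firm A's expected payoff from α is −c + 5(1−c); from β it is 5.5c + (1−c).
Setting these equal: −6c + 5 = 4.5c + 1, so c = 8/21.

8/21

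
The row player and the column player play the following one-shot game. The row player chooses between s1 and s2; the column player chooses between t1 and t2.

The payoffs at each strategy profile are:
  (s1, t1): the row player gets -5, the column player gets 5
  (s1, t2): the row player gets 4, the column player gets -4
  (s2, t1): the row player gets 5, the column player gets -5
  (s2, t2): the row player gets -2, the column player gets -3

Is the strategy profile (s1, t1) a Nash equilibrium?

No

At (s1, t1), the row player earns -5; switching to s2 would give 5, so the row player would deviate.
The column player earns 5; switching to t2 would give -4, so the column player has no profitable deviation.
Since at least one player can profitably deviate, this is not a Nash equilibrium.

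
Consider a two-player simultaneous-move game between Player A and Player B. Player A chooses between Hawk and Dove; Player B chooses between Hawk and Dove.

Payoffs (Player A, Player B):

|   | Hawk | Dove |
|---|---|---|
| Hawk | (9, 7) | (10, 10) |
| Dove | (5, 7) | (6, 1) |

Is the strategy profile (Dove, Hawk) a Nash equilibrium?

At (Dove, Hawk), Player A earns 5; switching to Hawk would give 9, so Player A would deviate.
Player B earns 7; switching to Dove would give 1, so Player B has no profitable deviation.
Since at least one player can profitably deviate, this is not a Nash equilibrium.

No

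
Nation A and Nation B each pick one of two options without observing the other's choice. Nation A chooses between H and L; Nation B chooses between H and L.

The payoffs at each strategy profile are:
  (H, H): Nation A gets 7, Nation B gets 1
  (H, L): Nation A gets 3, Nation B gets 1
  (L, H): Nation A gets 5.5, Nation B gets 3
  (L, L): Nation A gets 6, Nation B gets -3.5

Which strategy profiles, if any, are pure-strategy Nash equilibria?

(H, H): Nation A gets 7 ≥ 5.5 from L, and Nation B gets 1 ≥ 1 from L — Nash equilibrium.
(H, L): Nation A prefers L (6 > 3) — not an equilibrium.
(L, H): Nation A prefers H (7 > 5.5) — not an equilibrium.
(L, L): Nation B prefers H (3 > -3.5) — not an equilibrium.

(H, H)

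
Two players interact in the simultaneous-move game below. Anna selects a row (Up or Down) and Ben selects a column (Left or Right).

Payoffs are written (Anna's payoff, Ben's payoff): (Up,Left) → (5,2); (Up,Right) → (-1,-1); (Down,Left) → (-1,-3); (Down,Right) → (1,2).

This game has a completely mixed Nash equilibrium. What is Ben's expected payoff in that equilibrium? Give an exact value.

First find x, the probability Anna plays Up, from Ben's indifference between Left and Right: 2x − 3(1−x) = −x + 2(1−x), giving x = 5/8.
Since Ben is indifferent in equilibrium, Ben's expected payoff equals the payoff from either column against (5/8, 3/8). Using Left: 2(5/8) − 3(3/8) = 1/8.

1/8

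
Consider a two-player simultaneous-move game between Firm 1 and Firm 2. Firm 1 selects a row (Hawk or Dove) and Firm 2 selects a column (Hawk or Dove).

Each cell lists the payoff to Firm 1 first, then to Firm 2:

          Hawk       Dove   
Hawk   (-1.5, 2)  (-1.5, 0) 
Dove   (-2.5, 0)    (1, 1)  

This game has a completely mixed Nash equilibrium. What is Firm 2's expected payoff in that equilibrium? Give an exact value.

2/3

First find x, the probability Firm 1 plays Hawk, from Firm 2's indifference between Hawk and Dove: 2x = (1−x), giving x = 1/3.
Since Firm 2 is indifferent in equilibrium, Firm 2's expected payoff equals the payoff from either column against (1/3, 2/3). Using Hawk: 2(1/3) = 2/3.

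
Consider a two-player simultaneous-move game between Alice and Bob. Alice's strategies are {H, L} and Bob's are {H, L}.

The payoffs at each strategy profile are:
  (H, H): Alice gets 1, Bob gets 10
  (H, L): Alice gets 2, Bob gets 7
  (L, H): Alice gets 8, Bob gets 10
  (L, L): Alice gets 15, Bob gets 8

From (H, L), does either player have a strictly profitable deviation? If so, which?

Alice at (H, L) earns 2; deviating to L yields 15 — a strict improvement.
Bob earns 7; deviating to H yields 10 — a strict improvement.
Both Alice and Bob have strictly profitable deviations.

Both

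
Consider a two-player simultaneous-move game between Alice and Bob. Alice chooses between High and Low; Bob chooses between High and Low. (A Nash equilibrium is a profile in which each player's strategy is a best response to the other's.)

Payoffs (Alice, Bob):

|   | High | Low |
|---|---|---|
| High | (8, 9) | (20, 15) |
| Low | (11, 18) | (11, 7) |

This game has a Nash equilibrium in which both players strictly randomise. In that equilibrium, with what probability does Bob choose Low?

Let y be the probability that Bob plays High. In a completely mixed equilibrium, Alice must be indifferent between High and Low.
Alice's expected payoff from High is 8y + 20(1−y); from Low it is 11y + 11(1−y).
Setting these equal: −12y + 20 = 11, so y = 3/4.
Therefore Bob plays Low with probability 1 − 3/4 = 1/4.

1/4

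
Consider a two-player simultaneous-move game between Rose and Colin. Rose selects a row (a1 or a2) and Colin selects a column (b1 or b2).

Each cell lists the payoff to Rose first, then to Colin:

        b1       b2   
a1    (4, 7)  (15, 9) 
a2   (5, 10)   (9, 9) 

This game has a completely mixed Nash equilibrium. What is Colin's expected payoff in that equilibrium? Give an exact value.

9

First find p, the probability Rose plays a1, from Colin's indifference between b1 and b2: 7p + 10(1−p) = 9p + 9(1−p), giving p = 1/3.
Since Colin is indifferent in equilibrium, Colin's expected payoff equals the payoff from either column against (1/3, 2/3). Using b1: 7(1/3) + 10(2/3) = 9.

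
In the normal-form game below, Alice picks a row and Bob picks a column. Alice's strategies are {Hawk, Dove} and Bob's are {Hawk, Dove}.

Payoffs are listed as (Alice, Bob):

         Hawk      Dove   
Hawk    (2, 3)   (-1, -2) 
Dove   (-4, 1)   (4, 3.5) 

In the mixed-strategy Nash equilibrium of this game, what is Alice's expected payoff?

First find y, the probability Bob plays Hawk, from Alice's indifference between Hawk and Dove: 2y − (1−y) = −4y + 4(1−y), giving y = 5/11.
Since Alice is indifferent in equilibrium, Alice's expected payoff equals the payoff from either row against (5/11, 6/11). Using Hawk: 2(5/11) − (6/11) = 4/11.

4/11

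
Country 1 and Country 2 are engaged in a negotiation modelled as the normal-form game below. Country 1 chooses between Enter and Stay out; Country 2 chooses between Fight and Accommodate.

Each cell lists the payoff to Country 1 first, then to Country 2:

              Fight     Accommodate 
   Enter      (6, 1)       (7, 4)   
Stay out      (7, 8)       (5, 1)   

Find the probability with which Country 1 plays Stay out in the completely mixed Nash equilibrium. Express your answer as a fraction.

3/10

Let r be the probability that Country 1 plays Enter. In a completely mixed equilibrium, Country 2 must be indifferent between Fight and Accommodate.
Country 2's expected payoff from Fight is r + 8(1−r); from Accommodate it is 4r + (1−r).
Setting these equal: −7r + 8 = 3r + 1, so r = 7/10.
Therefore Country 1 plays Stay out with probability 1 − 7/10 = 3/10.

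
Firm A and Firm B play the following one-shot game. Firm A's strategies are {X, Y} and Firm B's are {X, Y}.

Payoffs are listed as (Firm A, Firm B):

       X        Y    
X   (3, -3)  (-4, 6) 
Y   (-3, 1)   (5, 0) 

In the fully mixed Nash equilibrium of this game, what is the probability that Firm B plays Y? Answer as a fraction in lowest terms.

2/5

Let y be the probability that Firm B plays X. In a completely mixed equilibrium, Firm A must be indifferent between X and Y.
Firm A's expected payoff from X is 3y − 4(1−y); from Y it is −3y + 5(1−y).
Setting these equal: 7y − 4 = −8y + 5, so y = 3/5.
Therefore Firm B plays Y with probability 1 − 3/5 = 2/5.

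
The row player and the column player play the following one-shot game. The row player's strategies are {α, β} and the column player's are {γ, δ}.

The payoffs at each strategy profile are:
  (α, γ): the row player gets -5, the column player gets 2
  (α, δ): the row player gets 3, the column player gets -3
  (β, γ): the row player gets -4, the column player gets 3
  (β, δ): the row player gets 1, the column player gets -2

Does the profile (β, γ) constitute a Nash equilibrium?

Yes

At (β, γ), the row player earns -4; switching to α would give -5, so the row player has no profitable deviation.
The column player earns 3; switching to δ would give -2, so the column player has no profitable deviation.
Neither player can gain by a unilateral deviation, so this profile is a Nash equilibrium.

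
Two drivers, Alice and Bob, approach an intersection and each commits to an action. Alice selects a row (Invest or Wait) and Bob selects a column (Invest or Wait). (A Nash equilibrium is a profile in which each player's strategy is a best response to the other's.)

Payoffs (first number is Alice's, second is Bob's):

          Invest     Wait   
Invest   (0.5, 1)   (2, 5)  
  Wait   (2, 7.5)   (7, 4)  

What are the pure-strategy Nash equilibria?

(Invest, Invest): Alice prefers Wait (2 > 0.5); Bob prefers Wait (5 > 1) — not an equilibrium.
(Invest, Wait): Alice prefers Wait (7 > 2) — not an equilibrium.
(Wait, Invest): Alice gets 2 ≥ 0.5 from Invest, and Bob gets 7.5 ≥ 4 from Wait — Nash equilibrium.
(Wait, Wait): Bob prefers Invest (7.5 > 4) — not an equilibrium.

(Wait, Invest)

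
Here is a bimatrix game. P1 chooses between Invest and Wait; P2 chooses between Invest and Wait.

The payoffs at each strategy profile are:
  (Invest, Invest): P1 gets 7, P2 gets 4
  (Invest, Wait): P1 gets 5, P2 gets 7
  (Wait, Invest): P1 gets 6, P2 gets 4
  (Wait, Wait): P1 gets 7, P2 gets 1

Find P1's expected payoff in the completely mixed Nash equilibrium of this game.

19/3

First find q, the probability P2 plays Invest, from P1's indifference between Invest and Wait: 7q + 5(1−q) = 6q + 7(1−q), giving q = 2/3.
Since P1 is indifferent in equilibrium, P1's expected payoff equals the payoff from either row against (2/3, 1/3). Using Invest: 7(2/3) + 5(1/3) = 19/3.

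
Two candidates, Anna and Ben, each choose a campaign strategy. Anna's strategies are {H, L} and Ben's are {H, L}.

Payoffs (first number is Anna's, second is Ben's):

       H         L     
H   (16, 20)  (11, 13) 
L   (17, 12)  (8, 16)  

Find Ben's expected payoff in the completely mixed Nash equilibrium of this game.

164/11

First find x, the probability Anna plays H, from Ben's indifference between H and L: 20x + 12(1−x) = 13x + 16(1−x), giving x = 4/11.
Since Ben is indifferent in equilibrium, Ben's expected payoff equals the payoff from either column against (4/11, 7/11). Using H: 20(4/11) + 12(7/11) = 164/11.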